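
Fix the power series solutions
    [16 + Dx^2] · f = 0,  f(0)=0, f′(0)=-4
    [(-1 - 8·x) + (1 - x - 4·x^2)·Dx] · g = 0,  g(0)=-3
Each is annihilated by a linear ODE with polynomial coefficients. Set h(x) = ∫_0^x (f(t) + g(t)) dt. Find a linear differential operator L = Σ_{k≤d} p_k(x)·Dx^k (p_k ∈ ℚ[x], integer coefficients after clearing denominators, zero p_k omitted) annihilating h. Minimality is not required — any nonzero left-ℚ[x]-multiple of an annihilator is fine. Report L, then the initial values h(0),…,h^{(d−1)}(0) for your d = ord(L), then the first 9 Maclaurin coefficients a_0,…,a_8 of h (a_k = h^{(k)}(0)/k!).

f: a_k = 0, -4, 0, 32/3, 0, -128/15, 0, 1024/315, 0, …
g: a_k = -3, -3, -15, -27, -87, -195, -543, -1323, -3495, …
Weyl lclm of L_f,L_g ⇒ L₀ (ord ≤ 3).
h=∫h₀ ⇒ L = L₀·Dx.
L = (-560 - 4608·x - 1664·x^2 - 6144·x^3 - 10240·x^4 - 16384·x^5)·Dx + (208 - 272·x - 896·x^2 + 1408·x^3 + 1536·x^4 - 6144·x^5 - 8192·x^6)·Dx^2 + (-35 - 288·x - 104·x^2 - 384·x^3 - 640·x^4 - 1024·x^5)·Dx^3 + (13 - 17·x - 56·x^2 + 88·x^3 + 96·x^4 - 384·x^5 - 512·x^6)·Dx^4  (order 4).
h: a_k = 0, -3, -7/2, -5, -49/12, -87/5, -3053/90, -543/7, -415721/2520, …
ICs: h(0) = 0, h′(0) = -3, h′′(0) = -7, h′′′(0) = -30.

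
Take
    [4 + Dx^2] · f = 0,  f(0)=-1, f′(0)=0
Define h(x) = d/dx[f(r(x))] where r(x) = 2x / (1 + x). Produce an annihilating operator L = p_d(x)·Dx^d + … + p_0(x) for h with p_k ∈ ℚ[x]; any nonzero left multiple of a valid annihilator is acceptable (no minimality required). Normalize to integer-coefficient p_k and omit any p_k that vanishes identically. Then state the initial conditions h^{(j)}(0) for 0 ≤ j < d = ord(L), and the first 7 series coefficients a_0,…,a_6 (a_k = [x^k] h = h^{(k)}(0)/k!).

f: a_k = -1, 0, 2, 0, -2/3, 0, 4/45, …
h₀=f(r): pull back L_f along r ⇒ L₀.
h=h₀': d/dx-closure on L₀ ⇒ L.
L = (22 + 12·x + 6·x^2) + (6 + 18·x + 18·x^2 + 6·x^3)·Dx + (1 + 4·x + 6·x^2 + 4·x^3 + x^4)·Dx^2  (order 2).
h: a_k = 0, 16, -48, 160/3, 160/3, -5488/15, 4592/5, …
ICs: h(0) = 0, h′(0) = 16.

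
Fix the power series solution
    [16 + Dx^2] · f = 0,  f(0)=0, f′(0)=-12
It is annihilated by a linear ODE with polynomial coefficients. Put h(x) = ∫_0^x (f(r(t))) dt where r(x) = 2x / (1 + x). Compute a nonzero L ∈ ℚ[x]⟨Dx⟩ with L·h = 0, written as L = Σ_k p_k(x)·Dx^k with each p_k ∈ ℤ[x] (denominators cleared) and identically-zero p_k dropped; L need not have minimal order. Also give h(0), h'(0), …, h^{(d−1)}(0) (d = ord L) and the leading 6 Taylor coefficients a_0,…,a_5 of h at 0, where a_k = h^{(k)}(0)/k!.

L = 64·Dx + (2 + 6·x + 6·x^2 + 2·x^3)·Dx^2 + (1 + 4·x + 6·x^2 + 4·x^3 + x^4)·Dx^3  (order 3).
h: a_k = 0, 0, -12, 8, 58, -744/5, …
ICs: h(0) = 0, h′(0) = 0, h′′(0) = -24.

f: a_k = 0, -12, 0, 32, 0, -128/5, …
f∘r: x↦r, Dx↦Dx/r' in L_f ⇒ L₀.
Integrate: L := L₀·Dx.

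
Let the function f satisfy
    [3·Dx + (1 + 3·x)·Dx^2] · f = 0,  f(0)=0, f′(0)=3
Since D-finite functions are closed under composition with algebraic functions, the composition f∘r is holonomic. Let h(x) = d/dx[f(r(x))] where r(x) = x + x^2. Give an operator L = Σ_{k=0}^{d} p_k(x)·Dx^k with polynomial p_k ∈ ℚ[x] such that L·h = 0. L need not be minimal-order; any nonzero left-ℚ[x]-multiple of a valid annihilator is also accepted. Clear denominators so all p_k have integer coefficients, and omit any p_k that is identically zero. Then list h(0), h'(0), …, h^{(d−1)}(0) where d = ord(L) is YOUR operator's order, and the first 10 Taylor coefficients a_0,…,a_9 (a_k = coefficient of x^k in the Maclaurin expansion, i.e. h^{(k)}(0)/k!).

f: a_k = 0, 3, -9/2, 9, -81/4, 243/5, -243/2, 2187/7, -6561/8, 2187, …
Change of var in L_f (x↦r) gives L₀.
h₀' ⇒ L via d/dx closure of L₀.
L = (1 + 6·x + 6·x^2) + (1 + 5·x + 9·x^2 + 6·x^3)·Dx  (order 1).
h: a_k = 3, -3, 0, 9, -27, 54, -81, 81, 0, -243, …
ICs: h(0) = 3.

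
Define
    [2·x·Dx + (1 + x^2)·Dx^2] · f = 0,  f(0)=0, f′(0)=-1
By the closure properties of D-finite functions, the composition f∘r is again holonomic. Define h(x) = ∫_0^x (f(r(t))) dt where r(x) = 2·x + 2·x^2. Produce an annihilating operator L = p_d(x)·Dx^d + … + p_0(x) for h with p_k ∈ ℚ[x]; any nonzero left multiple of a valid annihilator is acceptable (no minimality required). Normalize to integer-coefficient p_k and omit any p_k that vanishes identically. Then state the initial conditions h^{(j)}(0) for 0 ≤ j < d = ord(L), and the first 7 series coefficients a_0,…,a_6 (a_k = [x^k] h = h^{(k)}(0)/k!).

f: a_k = 0, -1, 0, 1/3, 0, -1/5, 0, …
f∘r: x↦r, Dx↦Dx/r' in L_f ⇒ L₀.
h=∫₀ˣh₀: take L = L₀·Dx.
L = (-2 + 8·x + 32·x^2 + 48·x^3 + 24·x^4)·Dx^2 + (1 + 2·x + 4·x^2 + 16·x^3 + 20·x^4 + 8·x^5)·Dx^3  (order 3).
h: a_k = 0, 0, -1, -2/3, 2/3, 8/5, 4/15, …
ICs: h(0) = 0, h′(0) = 0, h′′(0) = -2.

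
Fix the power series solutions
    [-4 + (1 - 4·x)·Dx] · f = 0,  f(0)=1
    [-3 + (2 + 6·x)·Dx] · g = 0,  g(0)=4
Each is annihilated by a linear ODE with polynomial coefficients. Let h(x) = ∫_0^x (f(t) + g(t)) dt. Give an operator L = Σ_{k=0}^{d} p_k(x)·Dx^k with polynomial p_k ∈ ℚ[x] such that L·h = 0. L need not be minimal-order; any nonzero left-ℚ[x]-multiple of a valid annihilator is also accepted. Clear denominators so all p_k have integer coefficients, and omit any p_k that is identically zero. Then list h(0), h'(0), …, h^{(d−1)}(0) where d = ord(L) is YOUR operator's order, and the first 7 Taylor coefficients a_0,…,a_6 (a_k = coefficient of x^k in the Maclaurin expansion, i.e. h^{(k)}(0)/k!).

L = (-228 - 432·x)·Dx + (137 + 696·x + 1296·x^2)·Dx^2 + (-10 - 62·x + 192·x^2 + 864·x^3)·Dx^3  (order 3).
h: a_k = 0, 5, 5, 23/6, 283/16, 7787/160, 67237/384, …
ICs: h(0) = 0, h′(0) = 5, h′′(0) = 10.

f: a_k = 1, 4, 16, 64, 256, 1024, 4096, …
g: a_k = 4, 6, -9/2, 27/4, -405/32, 1701/64, -15309/256, …
Weyl lclm of L_f,L_g ⇒ L₀ (ord ≤ 2).
h=∫₀ˣh₀: take L = L₀·Dx.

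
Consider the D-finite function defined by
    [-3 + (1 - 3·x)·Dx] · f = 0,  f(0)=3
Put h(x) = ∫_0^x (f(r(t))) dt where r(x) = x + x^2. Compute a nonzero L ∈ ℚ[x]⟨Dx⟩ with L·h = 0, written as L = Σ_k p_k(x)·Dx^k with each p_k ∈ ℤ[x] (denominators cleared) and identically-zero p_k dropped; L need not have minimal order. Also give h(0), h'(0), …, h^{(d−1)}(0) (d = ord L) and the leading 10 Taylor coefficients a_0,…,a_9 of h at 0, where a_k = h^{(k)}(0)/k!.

f: a_k = 3, 9, 27, 81, 243, 729, 2187, 6561, 19683, 59049, …
f∘r: x↦r, Dx↦Dx/r' in L_f ⇒ L₀.
Integrate: L := L₀·Dx.
L = (3 + 6·x)·Dx + (-1 + 3·x + 3·x^2)·Dx^2  (order 2).
h: a_k = 0, 3, 9/2, 12, 135/4, 513/5, 324, 1053, 27945/8, 11772, …
ICs: h(0) = 0, h′(0) = 3.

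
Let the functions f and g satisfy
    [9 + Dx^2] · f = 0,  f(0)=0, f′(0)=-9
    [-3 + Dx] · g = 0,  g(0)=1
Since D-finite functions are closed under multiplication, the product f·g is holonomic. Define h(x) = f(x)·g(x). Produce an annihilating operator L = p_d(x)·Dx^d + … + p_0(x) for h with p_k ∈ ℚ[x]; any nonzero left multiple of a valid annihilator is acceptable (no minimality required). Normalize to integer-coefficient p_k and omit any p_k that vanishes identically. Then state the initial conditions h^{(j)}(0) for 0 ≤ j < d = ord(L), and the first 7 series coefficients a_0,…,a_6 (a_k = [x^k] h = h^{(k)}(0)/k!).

f: a_k = 0, -9, 0, 27/2, 0, -243/40, 0, …
g: a_k = 1, 3, 9/2, 9/2, 27/8, 81/40, 81/80, …
f·g: L₀ = L_f ⊗_s L_g, ord ≤ 2·1.
L = 18 - 6·Dx + Dx^2  (order 2).
h: a_k = 0, -9, -27, -27, 0, 243/10, 243/10, …
ICs: h(0) = 0, h′(0) = -9.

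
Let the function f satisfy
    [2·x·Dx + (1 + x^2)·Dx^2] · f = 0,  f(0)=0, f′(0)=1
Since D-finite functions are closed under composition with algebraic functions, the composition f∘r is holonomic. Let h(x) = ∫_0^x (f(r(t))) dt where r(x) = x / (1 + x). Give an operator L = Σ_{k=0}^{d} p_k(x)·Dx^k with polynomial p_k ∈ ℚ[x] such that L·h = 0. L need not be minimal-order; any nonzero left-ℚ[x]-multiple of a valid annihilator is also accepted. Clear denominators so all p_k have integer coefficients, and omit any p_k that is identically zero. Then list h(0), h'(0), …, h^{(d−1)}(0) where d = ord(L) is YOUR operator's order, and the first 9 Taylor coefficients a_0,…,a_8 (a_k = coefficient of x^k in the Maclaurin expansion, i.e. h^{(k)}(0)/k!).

f: a_k = 0, 1, 0, -1/3, 0, 1/5, 0, -1/7, 0, …
h₀=f(r): pull back L_f along r ⇒ L₀.
Integrate: L := L₀·Dx.
L = (2 + 4·x)·Dx^2 + (1 + 2·x + 2·x^2)·Dx^3  (order 3).
h: a_k = 0, 0, 1/2, -1/3, 1/6, 0, -2/15, 4/21, -1/7, …
ICs: h(0) = 0, h′(0) = 0, h′′(0) = 1.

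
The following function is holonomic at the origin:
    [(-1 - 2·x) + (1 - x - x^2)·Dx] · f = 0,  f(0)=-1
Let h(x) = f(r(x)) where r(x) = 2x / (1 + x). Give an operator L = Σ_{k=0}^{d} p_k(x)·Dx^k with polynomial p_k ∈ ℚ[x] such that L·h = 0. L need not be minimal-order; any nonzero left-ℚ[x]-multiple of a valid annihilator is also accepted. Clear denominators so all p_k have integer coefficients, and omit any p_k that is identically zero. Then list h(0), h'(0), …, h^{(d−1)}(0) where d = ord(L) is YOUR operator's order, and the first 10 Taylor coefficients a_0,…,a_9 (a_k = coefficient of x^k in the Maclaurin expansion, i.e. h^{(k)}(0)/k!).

f: a_k = -1, -1, -2, -3, -5, -8, -13, -21, -34, -55, …
h₀=f(r): pull back L_f along r ⇒ L₀.
L = (2 + 10·x) + (-1 - x + 5·x^2 + 5·x^3)·Dx  (order 1).
h: a_k = -1, -2, -6, -10, -30, -50, -150, -250, -750, -1250, …
ICs: h(0) = -1.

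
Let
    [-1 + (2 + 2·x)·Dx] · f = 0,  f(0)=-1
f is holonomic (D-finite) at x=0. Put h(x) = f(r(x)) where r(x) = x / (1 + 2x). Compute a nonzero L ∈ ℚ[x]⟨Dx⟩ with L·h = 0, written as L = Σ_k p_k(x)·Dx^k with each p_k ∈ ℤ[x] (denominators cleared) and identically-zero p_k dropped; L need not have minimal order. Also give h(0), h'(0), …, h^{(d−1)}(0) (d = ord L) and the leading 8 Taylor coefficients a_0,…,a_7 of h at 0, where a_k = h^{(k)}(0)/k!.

f: a_k = -1, -1/2, 1/8, -1/16, 5/128, -7/256, 21/1024, -33/2048, …
L₀ from L_f via x↦r, Dx↦r'^{-1}Dx.
L = -1 + (2 + 10·x + 12·x^2)·Dx  (order 1).
h: a_k = -1, -1/2, 9/8, -41/16, 757/128, -3543/256, 33645/1024, -162105/2048, …
ICs: h(0) = -1.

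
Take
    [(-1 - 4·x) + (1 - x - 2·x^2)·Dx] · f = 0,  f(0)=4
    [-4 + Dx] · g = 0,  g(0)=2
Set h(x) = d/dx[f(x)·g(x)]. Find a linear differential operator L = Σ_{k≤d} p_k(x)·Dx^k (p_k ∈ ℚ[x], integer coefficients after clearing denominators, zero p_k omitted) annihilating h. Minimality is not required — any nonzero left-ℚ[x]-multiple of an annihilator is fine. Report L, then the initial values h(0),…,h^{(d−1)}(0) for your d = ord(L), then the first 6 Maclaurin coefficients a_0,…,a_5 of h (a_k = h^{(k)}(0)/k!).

f: a_k = 4, 4, 12, 20, 44, 84, …
g: a_k = 2, 8, 16, 64/3, 64/3, 256/15, …
Sym-product of L_f,L_g gives L₀ (≤ ord 1).
Differentiate: ansatz ord ≤ ord L₀ ⇒ L.
L = (30 + 4·x - 72·x^2 + 64·x^4) + (-5 + 5·x + 18·x^2 - 8·x^3 - 16·x^4)·Dx  (order 1).
h: a_k = 40, 240, 856, 7328/3, 6248, 45296/3, …
ICs: h(0) = 40.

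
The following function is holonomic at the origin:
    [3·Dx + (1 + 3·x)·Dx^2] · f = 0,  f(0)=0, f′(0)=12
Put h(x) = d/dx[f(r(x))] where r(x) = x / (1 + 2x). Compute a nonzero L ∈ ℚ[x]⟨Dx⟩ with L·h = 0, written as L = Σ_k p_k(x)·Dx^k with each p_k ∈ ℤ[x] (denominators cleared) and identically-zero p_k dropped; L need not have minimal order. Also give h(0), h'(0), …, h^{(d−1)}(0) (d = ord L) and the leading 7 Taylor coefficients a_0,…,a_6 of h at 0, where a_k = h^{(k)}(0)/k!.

L = (7 + 20·x) + (1 + 7·x + 10·x^2)·Dx  (order 1).
h: a_k = 12, -84, 468, -2436, 12372, -62244, 311988, …
ICs: h(0) = 12.

f: a_k = 0, 12, -18, 36, -81, 972/5, -486, …
L₀ from L_f via x↦r, Dx↦r'^{-1}Dx.
h=h₀': d/dx-closure on L₀ ⇒ L.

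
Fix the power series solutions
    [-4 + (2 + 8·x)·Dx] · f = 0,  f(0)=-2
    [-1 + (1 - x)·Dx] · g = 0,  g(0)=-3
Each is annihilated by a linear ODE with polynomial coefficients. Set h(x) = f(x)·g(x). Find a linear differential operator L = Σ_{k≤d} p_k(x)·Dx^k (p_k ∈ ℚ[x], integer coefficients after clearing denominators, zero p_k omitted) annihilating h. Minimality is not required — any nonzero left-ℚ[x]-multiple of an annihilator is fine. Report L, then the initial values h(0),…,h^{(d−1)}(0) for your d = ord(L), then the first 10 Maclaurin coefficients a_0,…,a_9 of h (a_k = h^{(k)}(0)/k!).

f: a_k = -2, -4, 4, -8, 20, -56, 168, -528, 1716, -5720, …
g: a_k = -3, -3, -3, -3, -3, -3, -3, -3, -3, -3, …
L₀ := L_f ⊗_s L_g (sym. prod.), ord ≤ 1.
L = (3 + 2·x) + (-1 - 3·x + 4·x^2)·Dx  (order 1).
h: a_k = 6, 18, 6, 30, -30, 138, -366, 1218, -3930, 13230, …
ICs: h(0) = 6.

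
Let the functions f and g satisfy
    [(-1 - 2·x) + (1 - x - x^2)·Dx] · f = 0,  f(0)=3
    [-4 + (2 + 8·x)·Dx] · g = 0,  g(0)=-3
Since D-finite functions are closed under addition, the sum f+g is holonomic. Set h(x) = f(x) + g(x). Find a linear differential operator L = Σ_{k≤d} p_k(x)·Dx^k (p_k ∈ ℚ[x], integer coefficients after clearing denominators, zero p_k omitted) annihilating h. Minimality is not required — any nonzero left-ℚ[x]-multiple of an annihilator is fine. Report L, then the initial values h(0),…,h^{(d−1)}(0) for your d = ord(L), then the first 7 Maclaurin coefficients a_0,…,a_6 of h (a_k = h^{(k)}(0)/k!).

L = (-12 - 48·x - 48·x^2 - 40·x^3) + (8 + 30·x + 114·x^2 + 152·x^3 + 100·x^4)·Dx + (1 - 5·x - 39·x^2 + 6·x^3 + 82·x^4 + 40·x^5)·Dx^2  (order 2).
h: a_k = 0, -3, 12, -3, 45, -60, 291, …
ICs: h(0) = 0, h′(0) = -3.

f: a_k = 3, 3, 6, 9, 15, 24, 39, …
g: a_k = -3, -6, 6, -12, 30, -84, 252, …
f+g: L₀ = lclm(L_f,L_g), ord ≤ 1+1.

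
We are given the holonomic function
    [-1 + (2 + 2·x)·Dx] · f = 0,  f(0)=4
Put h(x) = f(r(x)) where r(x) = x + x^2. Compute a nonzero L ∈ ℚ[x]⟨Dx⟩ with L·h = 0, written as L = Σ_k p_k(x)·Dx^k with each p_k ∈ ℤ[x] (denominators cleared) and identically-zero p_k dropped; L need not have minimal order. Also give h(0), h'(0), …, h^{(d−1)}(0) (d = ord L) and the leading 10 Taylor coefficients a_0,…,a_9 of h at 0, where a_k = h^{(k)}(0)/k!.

L = (-1 - 2·x) + (2 + 2·x + 2·x^2)·Dx  (order 1).
h: a_k = 4, 2, 3/2, -3/4, 3/32, 15/64, -57/256, 21/512, 867/8192, -1893/16384, …
ICs: h(0) = 4.

f: a_k = 4, 2, -1/2, 1/4, -5/32, 7/64, -21/256, 33/512, -429/8192, 715/16384, …
L₀ from L_f via x↦r, Dx↦r'^{-1}Dx.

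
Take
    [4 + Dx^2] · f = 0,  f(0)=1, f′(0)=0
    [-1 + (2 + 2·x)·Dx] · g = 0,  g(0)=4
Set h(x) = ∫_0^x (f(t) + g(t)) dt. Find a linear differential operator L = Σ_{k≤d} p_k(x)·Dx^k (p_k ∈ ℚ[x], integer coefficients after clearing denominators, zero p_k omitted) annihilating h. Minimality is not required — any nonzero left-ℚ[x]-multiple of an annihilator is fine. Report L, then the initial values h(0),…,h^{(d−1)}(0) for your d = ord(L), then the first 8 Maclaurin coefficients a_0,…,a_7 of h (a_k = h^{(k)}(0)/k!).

f: a_k = 1, 0, -2, 0, 2/3, 0, -4/45, 0, …
g: a_k = 4, 2, -1/2, 1/4, -5/32, 7/64, -21/256, 33/512, …
h₀=f+g: left-lcm gives L₀, ord ≤ 3.
h=∫₀ˣh₀: take L = L₀·Dx.
L = (-76 - 128·x - 64·x^2)·Dx + (120 + 376·x + 384·x^2 + 128·x^3)·Dx^2 + (-19 - 32·x - 16·x^2)·Dx^3 + (30 + 94·x + 96·x^2 + 32·x^3)·Dx^4  (order 4).
h: a_k = 0, 5, 1, -5/6, 1/16, 49/480, 7/384, -1969/80640, …
ICs: h(0) = 0, h′(0) = 5, h′′(0) = 2, h′′′(0) = -5.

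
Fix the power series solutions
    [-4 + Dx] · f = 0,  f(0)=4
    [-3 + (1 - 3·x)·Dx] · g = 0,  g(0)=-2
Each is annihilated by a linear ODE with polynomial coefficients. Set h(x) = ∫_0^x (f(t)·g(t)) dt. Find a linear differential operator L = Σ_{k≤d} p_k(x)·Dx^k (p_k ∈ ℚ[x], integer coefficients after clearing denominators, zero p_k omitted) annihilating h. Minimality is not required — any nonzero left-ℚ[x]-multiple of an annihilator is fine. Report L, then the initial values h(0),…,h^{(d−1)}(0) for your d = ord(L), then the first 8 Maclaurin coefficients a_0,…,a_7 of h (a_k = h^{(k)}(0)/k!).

f: a_k = 4, 16, 32, 128/3, 128/3, 512/15, 1024/45, 4096/315, …
g: a_k = -2, -6, -18, -54, -162, -486, -1458, -4374, …
h₀=f·g: eliminate ⇒ L₀, order ≤ 1·1.
h=∫₀ˣh₀: take L = L₀·Dx.
L = (7 - 12·x)·Dx + (-1 + 3·x)·Dx^2  (order 2).
h: a_k = 0, -8, -28, -232/3, -586/3, -7288/15, -55172/45, -995144/315, …
ICs: h(0) = 0, h′(0) = -8.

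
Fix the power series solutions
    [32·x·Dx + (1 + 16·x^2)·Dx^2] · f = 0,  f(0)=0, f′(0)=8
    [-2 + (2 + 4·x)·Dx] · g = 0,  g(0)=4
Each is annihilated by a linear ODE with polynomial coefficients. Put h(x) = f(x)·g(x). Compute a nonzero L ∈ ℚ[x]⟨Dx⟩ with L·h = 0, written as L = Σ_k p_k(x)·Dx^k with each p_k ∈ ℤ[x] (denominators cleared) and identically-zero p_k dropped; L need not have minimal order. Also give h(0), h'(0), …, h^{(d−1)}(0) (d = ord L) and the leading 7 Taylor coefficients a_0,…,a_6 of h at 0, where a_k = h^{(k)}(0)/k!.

L = (3 - 32·x - 16·x^2) + (-2 + 28·x + 96·x^2 + 64·x^3)·Dx + (1 + 4·x + 20·x^2 + 64·x^3 + 64·x^4)·Dx^2  (order 2).
h: a_k = 0, 32, 32, -560/3, -464/3, 25556/15, 23716/15, …
ICs: h(0) = 0, h′(0) = 32.

f: a_k = 0, 8, 0, -128/3, 0, 2048/5, 0, …
g: a_k = 4, 4, -2, 2, -5/2, 7/2, -21/4, …
Sym-product of L_f,L_g gives L₀ (≤ ord 2).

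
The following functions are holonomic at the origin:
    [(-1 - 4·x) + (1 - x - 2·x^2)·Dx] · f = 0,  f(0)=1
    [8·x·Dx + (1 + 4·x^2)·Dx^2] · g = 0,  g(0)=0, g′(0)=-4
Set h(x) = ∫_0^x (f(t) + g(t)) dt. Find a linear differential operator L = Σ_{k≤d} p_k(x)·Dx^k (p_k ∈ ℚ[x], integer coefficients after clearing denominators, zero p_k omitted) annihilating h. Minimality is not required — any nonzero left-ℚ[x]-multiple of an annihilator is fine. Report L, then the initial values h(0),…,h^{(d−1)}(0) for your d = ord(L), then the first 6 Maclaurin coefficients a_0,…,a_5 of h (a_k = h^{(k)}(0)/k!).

L = (-24 + 96·x + 864·x^2 + 1536·x^3 + 3264·x^4 + 768·x^6)·Dx^2 + (19 + 80·x + 100·x^2 + 544·x^3 + 1424·x^4 + 2368·x^5 + 192·x^6 + 768·x^7)·Dx^3 + (-3 - 7·x - 32·x^2 + 28·x^3 - 24·x^4 + 240·x^5 + 256·x^6 + 64·x^7 + 128·x^8)·Dx^4  (order 4).
h: a_k = 0, 1, -3/2, 1, 31/12, 11/5, …
ICs: h(0) = 0, h′(0) = 1, h′′(0) = -3, h′′′(0) = 6.

f: a_k = 1, 1, 3, 5, 11, 21, …
g: a_k = 0, -4, 0, 16/3, 0, -64/5, …
Sum ⇒ L₀ = lclm(L_f,L_g) in ℚ(x)⟨Dx⟩.
h=∫h₀ ⇒ L = L₀·Dx.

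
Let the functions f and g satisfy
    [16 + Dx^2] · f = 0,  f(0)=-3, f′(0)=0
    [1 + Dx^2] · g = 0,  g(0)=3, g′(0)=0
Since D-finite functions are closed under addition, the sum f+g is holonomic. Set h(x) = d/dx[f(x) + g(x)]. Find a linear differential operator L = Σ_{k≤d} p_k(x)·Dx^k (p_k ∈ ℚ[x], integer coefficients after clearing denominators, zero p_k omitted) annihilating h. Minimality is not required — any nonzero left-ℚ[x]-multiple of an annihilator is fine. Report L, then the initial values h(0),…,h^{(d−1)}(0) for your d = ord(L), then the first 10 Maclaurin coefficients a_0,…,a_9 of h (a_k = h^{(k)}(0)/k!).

L = 16 + 17·Dx^2 + Dx^4  (order 4).
h: a_k = 0, 45, 0, -255/2, 0, 819/8, 0, -4369/112, 0, 69905/8064, …
ICs: h(0) = 0, h′(0) = 45, h′′(0) = 0, h′′′(0) = -765.

f: a_k = -3, 0, 24, 0, -32, 0, 256/15, 0, -512/105, 0, …
g: a_k = 3, 0, -3/2, 0, 1/8, 0, -1/240, 0, 1/13440, 0, …
Sum ⇒ L₀ = lclm(L_f,L_g) in ℚ(x)⟨Dx⟩.
h=h₀': d/dx-closure on L₀ ⇒ L.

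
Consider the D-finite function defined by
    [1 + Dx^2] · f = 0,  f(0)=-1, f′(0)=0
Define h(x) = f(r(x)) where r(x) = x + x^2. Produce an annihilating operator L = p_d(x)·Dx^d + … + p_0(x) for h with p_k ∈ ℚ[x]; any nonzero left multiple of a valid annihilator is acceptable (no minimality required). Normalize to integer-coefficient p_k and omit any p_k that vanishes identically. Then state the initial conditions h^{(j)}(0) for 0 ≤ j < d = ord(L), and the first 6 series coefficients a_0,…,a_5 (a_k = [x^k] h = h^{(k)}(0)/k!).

f: a_k = -1, 0, 1/2, 0, -1/24, 0, …
h₀=f(r): pull back L_f along r ⇒ L₀.
L = (1 + 6·x + 12·x^2 + 8·x^3) - 2·Dx + (1 + 2·x)·Dx^2  (order 2).
h: a_k = -1, 0, 1/2, 1, 11/24, -1/6, …
ICs: h(0) = -1, h′(0) = 0.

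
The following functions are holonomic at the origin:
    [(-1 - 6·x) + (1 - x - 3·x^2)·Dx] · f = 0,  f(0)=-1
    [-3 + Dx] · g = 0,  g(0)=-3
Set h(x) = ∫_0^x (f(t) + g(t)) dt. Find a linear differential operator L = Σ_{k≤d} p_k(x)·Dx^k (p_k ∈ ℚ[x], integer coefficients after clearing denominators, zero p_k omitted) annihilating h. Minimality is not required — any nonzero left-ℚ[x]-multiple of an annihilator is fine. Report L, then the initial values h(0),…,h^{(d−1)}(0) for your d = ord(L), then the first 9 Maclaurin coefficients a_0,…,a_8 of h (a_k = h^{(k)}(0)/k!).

f: a_k = -1, -1, -4, -7, -19, -40, -97, -217, -508, …
g: a_k = -3, -9, -27/2, -27/2, -81/8, -243/40, -243/80, -729/560, -2187/4480, …
L₀ := lclm(L_f,L_g); ord L₀ ≤ 1+1.
h=∫₀ˣh₀: take L = L₀·Dx.
L = (-15 - 9·x - 243·x^2 - 162·x^3)·Dx + (-1 + 36·x + 99·x^2 - 54·x^3 - 81·x^4)·Dx^2 + (2 - 11·x - 6·x^2 + 36·x^3 + 27·x^4)·Dx^3  (order 3).
h: a_k = 0, -4, -5, -35/6, -41/8, -233/40, -1843/240, -8003/560, -122249/4480, …
ICs: h(0) = 0, h′(0) = -4, h′′(0) = -10.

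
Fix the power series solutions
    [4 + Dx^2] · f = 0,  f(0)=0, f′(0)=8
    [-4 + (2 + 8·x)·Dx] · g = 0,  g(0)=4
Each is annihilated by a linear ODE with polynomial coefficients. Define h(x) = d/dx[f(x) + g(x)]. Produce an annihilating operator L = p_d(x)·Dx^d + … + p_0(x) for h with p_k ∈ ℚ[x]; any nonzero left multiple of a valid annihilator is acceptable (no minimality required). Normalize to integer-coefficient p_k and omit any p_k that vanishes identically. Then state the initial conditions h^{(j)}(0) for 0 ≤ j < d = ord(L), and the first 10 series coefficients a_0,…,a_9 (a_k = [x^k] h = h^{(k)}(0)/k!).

f: a_k = 0, 8, 0, -16/3, 0, 16/15, 0, -32/315, 0, 16/2835, …
g: a_k = 4, 8, -8, 16, -40, 112, -336, 1056, -3432, 11440, …
Weyl lclm of L_f,L_g ⇒ L₀ (ord ≤ 3).
Derive L from L₀ (diff closure).
L = (-32 - 16·x - 32·x^2) + (-4 - 24·x - 48·x^2 - 64·x^3)·Dx + (-8 - 4·x - 8·x^2)·Dx^2 + (-1 - 6·x - 12·x^2 - 16·x^3)·Dx^3  (order 3).
h: a_k = 16, -16, 32, -160, 1696/3, -2016, 332608/45, -27456, 32432416/315, -388960, …
ICs: h(0) = 16, h′(0) = -16, h′′(0) = 64.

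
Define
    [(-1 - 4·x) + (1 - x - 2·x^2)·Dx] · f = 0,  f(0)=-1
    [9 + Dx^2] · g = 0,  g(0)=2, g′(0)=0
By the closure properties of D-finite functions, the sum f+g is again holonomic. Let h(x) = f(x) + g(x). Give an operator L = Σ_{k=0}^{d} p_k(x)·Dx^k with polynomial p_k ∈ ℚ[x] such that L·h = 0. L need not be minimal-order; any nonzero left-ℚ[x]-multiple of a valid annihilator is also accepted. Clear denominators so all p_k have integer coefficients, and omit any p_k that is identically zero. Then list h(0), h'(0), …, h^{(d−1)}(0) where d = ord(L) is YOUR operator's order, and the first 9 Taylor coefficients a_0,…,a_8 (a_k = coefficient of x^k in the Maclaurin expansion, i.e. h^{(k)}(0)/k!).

f: a_k = -1, -1, -3, -5, -11, -21, -43, -85, -171, …
g: a_k = 2, 0, -9, 0, 27/4, 0, -81/40, 0, 729/2240, …
f+g: L₀ = lclm(L_f,L_g), ord ≤ 1+2.
L = (117 + 486·x + 135·x^2 + 360·x^3 + 540·x^4 + 432·x^5) + (-45 + 63·x + 81·x^2 - 153·x^3 - 18·x^4 + 324·x^5 + 216·x^6)·Dx + (13 + 54·x + 15·x^2 + 40·x^3 + 60·x^4 + 48·x^5)·Dx^2 + (-5 + 7·x + 9·x^2 - 17·x^3 - 2·x^4 + 36·x^5 + 24·x^6)·Dx^3  (order 3).
h: a_k = 1, -1, -12, -5, -17/4, -21, -1801/40, -85, -382311/2240, …
ICs: h(0) = 1, h′(0) = -1, h′′(0) = -24.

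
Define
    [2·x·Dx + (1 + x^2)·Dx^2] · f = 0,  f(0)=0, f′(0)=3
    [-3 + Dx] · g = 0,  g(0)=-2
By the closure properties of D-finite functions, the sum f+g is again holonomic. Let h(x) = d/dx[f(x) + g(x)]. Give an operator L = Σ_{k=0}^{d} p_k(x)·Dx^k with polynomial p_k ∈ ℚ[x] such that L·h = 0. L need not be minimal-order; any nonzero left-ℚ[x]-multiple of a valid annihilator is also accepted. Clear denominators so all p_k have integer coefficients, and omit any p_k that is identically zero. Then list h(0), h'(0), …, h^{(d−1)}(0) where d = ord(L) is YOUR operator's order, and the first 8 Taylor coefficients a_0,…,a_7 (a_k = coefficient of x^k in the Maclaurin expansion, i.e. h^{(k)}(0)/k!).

f: a_k = 0, 3, 0, -1, 0, 3/5, 0, -3/7, …
g: a_k = -2, -6, -9, -9, -27/4, -81/20, -81/40, -243/280, …
h₀=f+g: left-lcm gives L₀, ord ≤ 3.
Derive L from L₀ (diff closure).
L = (6 - 18·x - 18·x^2 - 18·x^3) + (-11 - 12·x^2 - 9·x^4)·Dx + (3 + 2·x + 6·x^2 + 2·x^3 + 3·x^4)·Dx^2  (order 2).
h: a_k = -3, -18, -30, -27, -69/4, -243/20, -363/40, -729/280, …
ICs: h(0) = -3, h′(0) = -18.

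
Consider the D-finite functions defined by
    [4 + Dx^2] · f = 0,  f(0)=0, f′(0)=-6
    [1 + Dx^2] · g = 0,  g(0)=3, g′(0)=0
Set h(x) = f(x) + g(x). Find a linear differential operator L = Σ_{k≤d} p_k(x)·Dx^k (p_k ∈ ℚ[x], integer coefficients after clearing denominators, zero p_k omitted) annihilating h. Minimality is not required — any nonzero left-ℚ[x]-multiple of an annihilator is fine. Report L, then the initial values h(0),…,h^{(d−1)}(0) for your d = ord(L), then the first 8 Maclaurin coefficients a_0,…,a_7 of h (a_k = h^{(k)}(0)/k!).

f: a_k = 0, -6, 0, 4, 0, -4/5, 0, 8/105, …
g: a_k = 3, 0, -3/2, 0, 1/8, 0, -1/240, 0, …
h₀=f+g: left-lcm gives L₀, ord ≤ 4.
L = 4 + 5·Dx^2 + Dx^4  (order 4).
h: a_k = 3, -6, -3/2, 4, 1/8, -4/5, -1/240, 8/105, …
ICs: h(0) = 3, h′(0) = -6, h′′(0) = -3, h′′′(0) = 24.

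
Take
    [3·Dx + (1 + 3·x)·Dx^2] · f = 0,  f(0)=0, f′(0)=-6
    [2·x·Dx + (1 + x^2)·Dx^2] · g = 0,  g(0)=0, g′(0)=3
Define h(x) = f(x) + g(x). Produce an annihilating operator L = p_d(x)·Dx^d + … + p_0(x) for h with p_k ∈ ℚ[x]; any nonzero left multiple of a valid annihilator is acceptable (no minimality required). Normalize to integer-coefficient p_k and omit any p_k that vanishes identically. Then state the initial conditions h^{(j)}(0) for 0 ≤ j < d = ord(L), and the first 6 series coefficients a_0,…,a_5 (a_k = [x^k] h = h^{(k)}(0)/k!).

f: a_k = 0, -6, 9, -18, 81/2, -486/5, …
g: a_k = 0, 3, 0, -1, 0, 3/5, …
Sum ⇒ L₀ = lclm(L_f,L_g) in ℚ(x)⟨Dx⟩.
L = (-6 - 54·x + 18·x^2 + 18·x^3)·Dx + (-20 - 12·x - 48·x^2 + 36·x^3 + 36·x^4)·Dx^2 + (-3 - 7·x + 6·x^2 + 2·x^3 + 9·x^4 + 9·x^5)·Dx^3  (order 3).
h: a_k = 0, -3, 9, -19, 81/2, -483/5, …
ICs: h(0) = 0, h′(0) = -3, h′′(0) = 18.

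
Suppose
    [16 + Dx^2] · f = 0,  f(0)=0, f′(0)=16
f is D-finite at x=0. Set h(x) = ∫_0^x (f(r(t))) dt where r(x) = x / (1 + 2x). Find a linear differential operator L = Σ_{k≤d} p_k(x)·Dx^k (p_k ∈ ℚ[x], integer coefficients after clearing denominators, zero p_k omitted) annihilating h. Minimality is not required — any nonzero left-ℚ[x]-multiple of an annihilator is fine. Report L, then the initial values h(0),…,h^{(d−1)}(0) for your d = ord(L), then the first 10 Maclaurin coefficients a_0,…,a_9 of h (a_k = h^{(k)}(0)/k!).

f: a_k = 0, 16, 0, -128/3, 0, 512/15, 0, -4096/315, 0, 8192/2835, …
L₀ from L_f via x↦r, Dx↦r'^{-1}Dx.
h=∫₀ˣh₀: take L = L₀·Dx.
L = 16·Dx + (4 + 24·x + 48·x^2 + 32·x^3)·Dx^2 + (1 + 8·x + 24·x^2 + 32·x^3 + 16·x^4)·Dx^3  (order 3).
h: a_k = 0, 0, 8, -32/3, 16/3, 128/5, -5504/45, 2560/7, -282752/315, 776192/405, …
ICs: h(0) = 0, h′(0) = 0, h′′(0) = 16.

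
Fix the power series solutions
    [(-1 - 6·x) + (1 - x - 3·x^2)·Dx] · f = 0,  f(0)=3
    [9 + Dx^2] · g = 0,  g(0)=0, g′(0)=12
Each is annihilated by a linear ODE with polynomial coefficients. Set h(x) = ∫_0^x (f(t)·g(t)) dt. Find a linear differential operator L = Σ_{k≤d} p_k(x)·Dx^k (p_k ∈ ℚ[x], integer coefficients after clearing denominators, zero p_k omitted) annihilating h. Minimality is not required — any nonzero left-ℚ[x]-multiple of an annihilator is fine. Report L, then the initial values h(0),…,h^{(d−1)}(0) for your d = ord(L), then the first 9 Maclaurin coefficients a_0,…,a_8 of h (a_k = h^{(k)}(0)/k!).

L = (-3 + 9·x + 27·x^2)·Dx + (2 + 12·x)·Dx^2 + (-1 + x + 3·x^2)·Dx^3  (order 3).
h: a_k = 0, 0, 18, 12, 45/2, 198/5, 1641/20, 10863/70, 358119/1120, …
ICs: h(0) = 0, h′(0) = 0, h′′(0) = 36.

f: a_k = 3, 3, 12, 21, 57, 120, 291, 651, 1524, …
g: a_k = 0, 12, 0, -18, 0, 81/10, 0, -243/140, 0, …
Product ⇒ symmetric product L₀, ord ≤ 2.
h=∫₀ˣh₀: take L = L₀·Dx.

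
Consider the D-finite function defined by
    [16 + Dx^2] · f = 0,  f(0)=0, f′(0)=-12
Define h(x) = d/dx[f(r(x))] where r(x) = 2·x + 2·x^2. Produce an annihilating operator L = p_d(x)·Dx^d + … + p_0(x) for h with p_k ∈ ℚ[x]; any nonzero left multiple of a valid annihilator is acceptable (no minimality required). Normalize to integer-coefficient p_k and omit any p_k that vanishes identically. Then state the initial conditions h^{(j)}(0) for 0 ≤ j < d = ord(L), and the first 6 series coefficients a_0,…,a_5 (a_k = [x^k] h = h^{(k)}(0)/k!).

L = (76 + 512·x + 1536·x^2 + 2048·x^3 + 1024·x^4) + (-6 - 12·x)·Dx + (1 + 4·x + 4·x^2)·Dx^2  (order 2).
h: a_k = -24, -48, 768, 3072, -256, -23040, …
ICs: h(0) = -24, h′(0) = -48.

f: a_k = 0, -12, 0, 32, 0, -128/5, …
Change of var in L_f (x↦r) gives L₀.
h₀' ⇒ L via d/dx closure of L₀.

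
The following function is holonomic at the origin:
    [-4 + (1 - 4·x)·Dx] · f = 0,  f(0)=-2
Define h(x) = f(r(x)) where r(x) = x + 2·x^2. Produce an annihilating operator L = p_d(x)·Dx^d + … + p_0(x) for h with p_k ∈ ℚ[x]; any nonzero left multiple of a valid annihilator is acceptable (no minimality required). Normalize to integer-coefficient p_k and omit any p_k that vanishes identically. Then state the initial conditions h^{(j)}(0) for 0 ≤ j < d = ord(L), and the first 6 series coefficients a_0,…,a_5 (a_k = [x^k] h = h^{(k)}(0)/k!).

f: a_k = -2, -8, -32, -128, -512, -2048, …
Change of var in L_f (x↦r) gives L₀.
L = (4 + 16·x) + (-1 + 4·x + 8·x^2)·Dx  (order 1).
h: a_k = -2, -8, -48, -256, -1408, -7680, …
ICs: h(0) = -2.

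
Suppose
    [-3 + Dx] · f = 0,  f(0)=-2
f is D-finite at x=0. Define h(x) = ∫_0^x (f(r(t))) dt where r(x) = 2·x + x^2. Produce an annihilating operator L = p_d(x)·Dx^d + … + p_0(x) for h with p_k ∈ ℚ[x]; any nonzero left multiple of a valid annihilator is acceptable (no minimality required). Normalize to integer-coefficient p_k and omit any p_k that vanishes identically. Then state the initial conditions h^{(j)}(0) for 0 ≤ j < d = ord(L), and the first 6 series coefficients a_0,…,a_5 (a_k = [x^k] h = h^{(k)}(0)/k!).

f: a_k = -2, -6, -9, -9, -27/4, -81/20, …
Substitute x→r, Dx→(1/r')Dx; clear ⇒ L₀.
h=∫h₀ ⇒ L = L₀·Dx.
L = (-6 - 6·x)·Dx + Dx^2  (order 2).
h: a_k = 0, -2, -6, -14, -27, -45, …
ICs: h(0) = 0, h′(0) = -2.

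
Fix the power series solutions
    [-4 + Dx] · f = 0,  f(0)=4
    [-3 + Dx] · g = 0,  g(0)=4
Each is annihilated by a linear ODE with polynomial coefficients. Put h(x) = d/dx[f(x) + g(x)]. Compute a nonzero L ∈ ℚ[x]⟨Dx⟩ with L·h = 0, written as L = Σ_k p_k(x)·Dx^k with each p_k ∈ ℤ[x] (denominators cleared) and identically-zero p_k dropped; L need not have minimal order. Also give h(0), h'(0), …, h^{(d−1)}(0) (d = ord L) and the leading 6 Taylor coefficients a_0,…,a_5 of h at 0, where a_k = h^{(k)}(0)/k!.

f: a_k = 4, 16, 32, 128/3, 128/3, 512/15, …
g: a_k = 4, 12, 18, 18, 27/2, 81/10, …
f+g: L₀ = lclm(L_f,L_g), ord ≤ 1+1.
h₀' ⇒ L via d/dx closure of L₀.
L = 12 - 7·Dx + Dx^2  (order 2).
h: a_k = 28, 100, 182, 674/3, 1267/6, 965/6, …
ICs: h(0) = 28, h′(0) = 100.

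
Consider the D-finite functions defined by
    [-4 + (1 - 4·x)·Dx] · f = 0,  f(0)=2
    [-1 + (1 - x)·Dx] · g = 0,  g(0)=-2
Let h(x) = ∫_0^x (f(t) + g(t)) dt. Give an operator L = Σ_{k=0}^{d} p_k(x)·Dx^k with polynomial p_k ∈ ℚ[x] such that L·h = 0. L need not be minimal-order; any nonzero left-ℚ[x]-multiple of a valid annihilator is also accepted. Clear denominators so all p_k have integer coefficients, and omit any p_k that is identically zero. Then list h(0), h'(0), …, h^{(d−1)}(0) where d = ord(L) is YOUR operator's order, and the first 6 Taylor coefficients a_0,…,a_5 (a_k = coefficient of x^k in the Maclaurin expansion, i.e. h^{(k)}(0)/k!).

f: a_k = 2, 8, 32, 128, 512, 2048, …
g: a_k = -2, -2, -2, -2, -2, -2, …
Sum ⇒ L₀ = lclm(L_f,L_g) in ℚ(x)⟨Dx⟩.
h=∫₀ˣh₀: take L = L₀·Dx.
L = -8·Dx + (10 - 16·x)·Dx^2 + (-1 + 5·x - 4·x^2)·Dx^3  (order 3).
h: a_k = 0, 0, 3, 10, 63/2, 102, …
ICs: h(0) = 0, h′(0) = 0, h′′(0) = 6.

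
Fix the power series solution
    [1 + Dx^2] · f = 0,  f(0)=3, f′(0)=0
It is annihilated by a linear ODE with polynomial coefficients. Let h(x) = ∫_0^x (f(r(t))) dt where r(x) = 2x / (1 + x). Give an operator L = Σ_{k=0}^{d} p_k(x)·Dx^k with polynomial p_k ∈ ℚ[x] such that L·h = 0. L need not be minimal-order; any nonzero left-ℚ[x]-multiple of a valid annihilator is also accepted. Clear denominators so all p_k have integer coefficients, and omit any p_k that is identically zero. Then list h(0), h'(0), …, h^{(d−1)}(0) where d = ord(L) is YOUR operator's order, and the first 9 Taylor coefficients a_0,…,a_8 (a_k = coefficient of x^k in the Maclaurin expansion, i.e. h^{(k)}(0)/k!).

L = 4·Dx + (2 + 6·x + 6·x^2 + 2·x^3)·Dx^2 + (1 + 4·x + 6·x^2 + 4·x^3 + x^4)·Dx^3  (order 3).
h: a_k = 0, 3, 0, -2, 3, -16/5, 8/3, -22/15, -3/10, …
ICs: h(0) = 0, h′(0) = 3, h′′(0) = 0.

f: a_k = 3, 0, -3/2, 0, 1/8, 0, -1/240, 0, 1/13440, …
h₀=f(r): pull back L_f along r ⇒ L₀.
h=∫h₀ ⇒ L = L₀·Dx.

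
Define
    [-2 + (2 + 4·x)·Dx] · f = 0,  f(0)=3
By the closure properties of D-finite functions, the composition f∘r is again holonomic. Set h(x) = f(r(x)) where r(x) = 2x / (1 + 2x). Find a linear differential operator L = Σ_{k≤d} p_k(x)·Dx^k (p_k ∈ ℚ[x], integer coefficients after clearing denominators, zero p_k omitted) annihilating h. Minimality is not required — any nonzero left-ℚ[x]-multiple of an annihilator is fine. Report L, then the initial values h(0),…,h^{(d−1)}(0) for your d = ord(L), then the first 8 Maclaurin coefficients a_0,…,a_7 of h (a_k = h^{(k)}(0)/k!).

f: a_k = 3, 3, -3/2, 3/2, -15/8, 21/8, -63/16, 99/16, …
Substitute x→r, Dx→(1/r')Dx; clear ⇒ L₀.
L = -2 + (1 + 8·x + 12·x^2)·Dx  (order 1).
h: a_k = 3, 6, -18, 60, -222, 900, -3924, 18072, …
ICs: h(0) = 3.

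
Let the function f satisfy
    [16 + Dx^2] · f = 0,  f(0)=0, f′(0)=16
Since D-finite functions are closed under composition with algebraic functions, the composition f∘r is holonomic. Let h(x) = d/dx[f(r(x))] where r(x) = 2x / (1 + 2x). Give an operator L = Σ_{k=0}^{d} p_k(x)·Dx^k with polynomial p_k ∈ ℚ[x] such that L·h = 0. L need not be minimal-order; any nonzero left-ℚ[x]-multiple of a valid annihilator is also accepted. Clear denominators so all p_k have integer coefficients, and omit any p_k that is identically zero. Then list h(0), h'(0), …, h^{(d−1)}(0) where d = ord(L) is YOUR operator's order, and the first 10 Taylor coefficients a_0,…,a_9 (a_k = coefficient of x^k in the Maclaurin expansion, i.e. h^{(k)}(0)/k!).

L = (88 + 96·x + 96·x^2) + (12 + 72·x + 144·x^2 + 96·x^3)·Dx + (1 + 8·x + 24·x^2 + 32·x^3 + 16·x^4)·Dx^2  (order 2).
h: a_k = 32, -128, -640, 7168, -98816/3, 92160, -5040128/45, -20611072/45, 246603776/63, -1106083840/63, …
ICs: h(0) = 32, h′(0) = -128.

f: a_k = 0, 16, 0, -128/3, 0, 512/15, 0, -4096/315, 0, 8192/2835, …
Change of var in L_f (x↦r) gives L₀.
h₀' ⇒ L via d/dx closure of L₀.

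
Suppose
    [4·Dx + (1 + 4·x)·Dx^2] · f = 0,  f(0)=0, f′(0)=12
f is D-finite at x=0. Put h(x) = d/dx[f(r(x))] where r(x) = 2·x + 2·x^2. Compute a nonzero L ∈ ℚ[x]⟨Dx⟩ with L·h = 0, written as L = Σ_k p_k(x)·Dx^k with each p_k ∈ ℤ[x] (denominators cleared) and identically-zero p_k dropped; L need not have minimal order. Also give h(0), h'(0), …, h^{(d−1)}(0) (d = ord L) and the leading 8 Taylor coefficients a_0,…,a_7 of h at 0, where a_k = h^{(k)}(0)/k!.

L = (6 + 16·x + 16·x^2) + (1 + 10·x + 24·x^2 + 16·x^3)·Dx  (order 1).
h: a_k = 24, -144, 960, -6528, 44544, -304128, 2076672, -14180352, …
ICs: h(0) = 24.

f: a_k = 0, 12, -24, 64, -192, 3072/5, -2048, 49152/7, …
Change of var in L_f (x↦r) gives L₀.
h₀' ⇒ L via d/dx closure of L₀.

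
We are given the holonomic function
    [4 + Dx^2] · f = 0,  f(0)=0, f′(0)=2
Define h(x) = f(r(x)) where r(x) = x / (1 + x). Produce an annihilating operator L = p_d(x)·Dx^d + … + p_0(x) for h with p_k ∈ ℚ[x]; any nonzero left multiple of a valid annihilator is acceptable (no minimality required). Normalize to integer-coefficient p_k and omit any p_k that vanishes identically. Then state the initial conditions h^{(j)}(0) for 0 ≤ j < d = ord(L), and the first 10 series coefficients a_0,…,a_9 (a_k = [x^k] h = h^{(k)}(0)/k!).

f: a_k = 0, 2, 0, -4/3, 0, 4/15, 0, -8/315, 0, 4/2835, …
f∘r: x↦r, Dx↦Dx/r' in L_f ⇒ L₀.
L = 4 + (2 + 6·x + 6·x^2 + 2·x^3)·Dx + (1 + 4·x + 6·x^2 + 4·x^3 + x^4)·Dx^2  (order 2).
h: a_k = 0, 2, -2, 2/3, 2, -86/15, 10, -4418/315, 758/45, -49262/2835, …
ICs: h(0) = 0, h′(0) = 2.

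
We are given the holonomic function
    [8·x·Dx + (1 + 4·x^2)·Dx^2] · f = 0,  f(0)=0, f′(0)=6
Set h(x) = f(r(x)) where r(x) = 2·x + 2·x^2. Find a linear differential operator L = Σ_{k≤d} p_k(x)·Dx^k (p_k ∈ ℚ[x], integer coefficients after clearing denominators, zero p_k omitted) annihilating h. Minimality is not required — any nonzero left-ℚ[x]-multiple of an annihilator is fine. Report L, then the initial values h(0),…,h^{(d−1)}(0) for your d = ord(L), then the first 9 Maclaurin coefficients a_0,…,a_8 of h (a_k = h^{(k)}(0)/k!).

f: a_k = 0, 6, 0, -8, 0, 96/5, 0, -384/7, 0, …
f∘r: x↦r, Dx↦Dx/r' in L_f ⇒ L₀.
L = (-2 + 32·x + 128·x^2 + 192·x^3 + 96·x^4)·Dx + (1 + 2·x + 16·x^2 + 64·x^3 + 80·x^4 + 32·x^5)·Dx^2  (order 2).
h: a_k = 0, 12, 12, -64, -192, 2112/5, 3008, -6144/7, -43008, …
ICs: h(0) = 0, h′(0) = 12.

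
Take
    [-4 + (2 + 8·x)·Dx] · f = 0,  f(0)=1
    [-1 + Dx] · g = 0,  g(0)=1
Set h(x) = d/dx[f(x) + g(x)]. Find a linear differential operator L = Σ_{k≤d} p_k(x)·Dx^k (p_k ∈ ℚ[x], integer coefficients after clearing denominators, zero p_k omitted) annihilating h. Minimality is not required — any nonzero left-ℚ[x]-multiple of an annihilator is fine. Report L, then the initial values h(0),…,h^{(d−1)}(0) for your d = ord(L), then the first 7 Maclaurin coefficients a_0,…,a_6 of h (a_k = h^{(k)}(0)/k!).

L = (-14 - 8·x) + (11 - 8·x - 16·x^2)·Dx + (3 + 16·x + 16·x^2)·Dx^2  (order 2).
h: a_k = 3, -3, 25/2, -239/6, 3361/24, -60479/120, 1330561/720, …
ICs: h(0) = 3, h′(0) = -3.

f: a_k = 1, 2, -2, 4, -10, 28, -84, …
g: a_k = 1, 1, 1/2, 1/6, 1/24, 1/120, 1/720, …
Sum ⇒ L₀ = lclm(L_f,L_g) in ℚ(x)⟨Dx⟩.
Differentiate: ansatz ord ≤ ord L₀ ⇒ L.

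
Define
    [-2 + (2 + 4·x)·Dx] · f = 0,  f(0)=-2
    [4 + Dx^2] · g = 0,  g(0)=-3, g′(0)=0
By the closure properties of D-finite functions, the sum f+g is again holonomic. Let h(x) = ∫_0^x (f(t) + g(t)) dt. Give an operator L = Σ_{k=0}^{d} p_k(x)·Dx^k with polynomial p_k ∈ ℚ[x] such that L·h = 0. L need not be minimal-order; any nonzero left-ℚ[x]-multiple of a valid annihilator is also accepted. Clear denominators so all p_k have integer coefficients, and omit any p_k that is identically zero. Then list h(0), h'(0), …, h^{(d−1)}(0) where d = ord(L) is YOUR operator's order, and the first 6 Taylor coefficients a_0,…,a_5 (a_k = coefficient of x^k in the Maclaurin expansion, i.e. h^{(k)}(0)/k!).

L = (-28 - 64·x - 64·x^2)·Dx + (12 + 88·x + 192·x^2 + 128·x^3)·Dx^2 + (-7 - 16·x - 16·x^2)·Dx^3 + (3 + 22·x + 48·x^2 + 32·x^3)·Dx^4  (order 4).
h: a_k = 0, -5, -1, 7/3, -1/4, -3/20, …
ICs: h(0) = 0, h′(0) = -5, h′′(0) = -2, h′′′(0) = 14.

f: a_k = -2, -2, 1, -1, 5/4, -7/4, …
g: a_k = -3, 0, 6, 0, -2, 0, …
h₀=f+g: left-lcm gives L₀, ord ≤ 3.
∫: right-multiply L₀ by Dx.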